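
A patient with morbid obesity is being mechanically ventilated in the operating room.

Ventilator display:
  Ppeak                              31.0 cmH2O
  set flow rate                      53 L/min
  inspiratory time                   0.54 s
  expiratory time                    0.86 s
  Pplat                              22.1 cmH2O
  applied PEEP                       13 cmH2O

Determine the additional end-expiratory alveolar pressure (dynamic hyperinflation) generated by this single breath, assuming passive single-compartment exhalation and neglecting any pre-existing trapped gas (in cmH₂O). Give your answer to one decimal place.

1.8

Flow: 53 L/min ÷ 60 = 0.8833 L/s.
Vt = flow × Ti = 0.8833 L/s × 0.54 s × 1000 mL/L = 476.98 mL.
R = (PIP − Pplat)/V̇ = (31.0 − 22.1) / 0.8833 = 8.9/0.8833 = 10.076 cmH2O·s/L.
C = Vt/(Pplat − PEEP) = 476.98 / (22.1 − 13) = 476.98/9.1 = 52.415 mL/cmH2O.
τ = R × C = 10.076 × 0.05242 L/cmH2O = 0.5282 s.
Fraction remaining = e^(−Te/τ) = e^(−0.86/0.5282) = 0.1963; trapped volume = 476.98 × 0.1963 = 93.631 mL.
Additional alveolar pressure from trapping ≈ V_trapped / C = 93.631 / 52.415 = 1.786 cmH2O.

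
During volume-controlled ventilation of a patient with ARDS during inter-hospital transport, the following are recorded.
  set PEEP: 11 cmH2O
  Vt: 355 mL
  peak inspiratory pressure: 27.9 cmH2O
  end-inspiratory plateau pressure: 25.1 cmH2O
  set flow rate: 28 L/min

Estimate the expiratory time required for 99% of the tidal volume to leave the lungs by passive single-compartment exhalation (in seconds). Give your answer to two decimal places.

Flow: 28 L/min ÷ 60 = 0.4667 L/s.
R = (PIP − Pplat)/V̇ = (27.9 − 25.1) / 0.4667 = 2.8/0.4667 = 6.0 cmH2O·s/L.
C = Vt/(Pplat − PEEP) = 355.0 / (25.1 − 11) = 355.0/14.1 = 25.177 mL/cmH2O.
τ = R × C = 6.0 × 0.02518 L/cmH2O = 0.1511 s.
t = −τ·ln(1 − 0.99) = −0.1511·ln(0.01) = 0.6958 s.

0.70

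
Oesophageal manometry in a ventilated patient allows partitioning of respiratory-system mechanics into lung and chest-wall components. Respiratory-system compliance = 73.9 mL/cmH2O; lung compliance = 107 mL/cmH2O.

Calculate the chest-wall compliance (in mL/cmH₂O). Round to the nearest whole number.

1/Ccw = 1/Crs − 1/CL.
1/Ccw = 1/73.9 − 1/107 = 0.004186.
Ccw = 238.89 mL/cmH2O.

239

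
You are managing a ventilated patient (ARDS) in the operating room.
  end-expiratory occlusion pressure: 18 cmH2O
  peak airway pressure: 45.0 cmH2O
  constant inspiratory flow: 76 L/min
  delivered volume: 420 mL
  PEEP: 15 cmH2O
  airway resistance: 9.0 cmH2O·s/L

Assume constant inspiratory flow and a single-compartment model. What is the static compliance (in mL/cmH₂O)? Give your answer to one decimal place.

26.9

Flow: 76 L/min ÷ 60 = 1.2667 L/s.
Total PEEP = 18 cmH2O (set 15 + intrinsic 3); this is the baseline alveolar pressure.
Equation of motion (constant flow): PIP = Vt/C + R·V̇ + PEEP.
Vt/C = PIP − R·V̇ − PEEP = 45.0 − 9.0×1.2667 − 18 = 45.0 − 11.4 − 18 = 15.6 cmH2O.
C = Vt / 15.6 = 420 / 15.6 = 26.923 mL/cmH2O.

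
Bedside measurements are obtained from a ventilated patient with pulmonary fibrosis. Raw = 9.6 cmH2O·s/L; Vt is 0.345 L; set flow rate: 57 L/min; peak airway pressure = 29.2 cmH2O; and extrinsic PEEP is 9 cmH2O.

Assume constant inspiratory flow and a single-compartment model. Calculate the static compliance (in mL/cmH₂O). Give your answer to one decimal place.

Flow: 57 L/min ÷ 60 = 0.95 L/s.
Equation of motion (constant flow): PIP = Vt/C + R·V̇ + PEEP.
Vt/C = PIP − R·V̇ − PEEP = 29.2 − 9.6×0.95 − 9 = 29.2 − 9.12 − 9 = 11.08 cmH2O.
C = Vt / 11.08 = 345 / 11.08 = 31.137 mL/cmH2O.

31.1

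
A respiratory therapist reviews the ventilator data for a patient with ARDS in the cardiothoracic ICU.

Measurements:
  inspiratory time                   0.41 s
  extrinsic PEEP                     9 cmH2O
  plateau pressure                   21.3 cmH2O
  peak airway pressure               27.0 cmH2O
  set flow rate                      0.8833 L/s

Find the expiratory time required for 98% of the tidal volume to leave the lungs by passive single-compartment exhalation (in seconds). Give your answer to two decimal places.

Vt = flow × Ti = 0.8833 L/s × 0.41 s × 1000 mL/L = 362.15 mL.
R = (PIP − Pplat)/V̇ = (27.0 − 21.3) / 0.8833 = 5.7/0.8833 = 6.453 cmH2O·s/L.
C = Vt/(Pplat − PEEP) = 362.15 / (21.3 − 9) = 362.15/12.3 = 29.443 mL/cmH2O.
τ = R × C = 6.453 × 0.02944 L/cmH2O = 0.19 s.
t = −τ·ln(1 − 0.98) = −0.19·ln(0.02) = 0.7433 s.

0.74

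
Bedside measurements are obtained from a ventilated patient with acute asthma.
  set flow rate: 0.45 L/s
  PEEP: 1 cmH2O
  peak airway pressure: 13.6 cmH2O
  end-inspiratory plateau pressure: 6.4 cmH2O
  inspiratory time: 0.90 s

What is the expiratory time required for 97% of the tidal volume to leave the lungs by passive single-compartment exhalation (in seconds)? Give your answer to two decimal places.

4.21

Vt = flow × Ti = 0.45 L/s × 0.90 s × 1000 mL/L = 405.0 mL.
R = (PIP − Pplat)/V̇ = (13.6 − 6.4) / 0.45 = 7.2/0.45 = 16.0 cmH2O·s/L.
C = Vt/(Pplat − PEEP) = 405.0 / (6.4 − 1) = 405.0/5.4 = 75.0 mL/cmH2O.
τ = R × C = 16.0 × 0.075 L/cmH2O = 1.2 s.
t = −τ·ln(1 − 0.97) = −1.2·ln(0.03) = 4.208 s.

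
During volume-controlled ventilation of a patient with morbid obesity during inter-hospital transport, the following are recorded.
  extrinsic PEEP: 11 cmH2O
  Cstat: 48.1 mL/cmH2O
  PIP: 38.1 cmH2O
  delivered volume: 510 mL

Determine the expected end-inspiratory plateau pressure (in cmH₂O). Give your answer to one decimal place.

21.6

Pplat = PEEP + Vt / Cstat = 11 + 510 / 48.1 = 11 + 10.603 = 21.603 cmH2O.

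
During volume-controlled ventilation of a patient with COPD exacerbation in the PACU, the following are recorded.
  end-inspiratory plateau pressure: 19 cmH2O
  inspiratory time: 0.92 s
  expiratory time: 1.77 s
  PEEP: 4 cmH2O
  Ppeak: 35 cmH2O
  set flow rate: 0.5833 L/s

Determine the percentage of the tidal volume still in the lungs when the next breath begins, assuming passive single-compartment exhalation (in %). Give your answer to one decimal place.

16.5

Vt = flow × Ti = 0.5833 L/s × 0.92 s × 1000 mL/L = 536.64 mL.
R = (PIP − Pplat)/V̇ = (35 − 19) / 0.5833 = 16.0/0.5833 = 27.43 cmH2O·s/L.
C = Vt/(Pplat − PEEP) = 536.64 / (19 − 4) = 536.64/15.0 = 35.776 mL/cmH2O.
τ = R × C = 27.43 × 0.03578 L/cmH2O = 0.9814 s.
Fraction remaining at end-expiration = e^(−Te/τ) = e^(−1.77/0.9814) = 0.1647 → 16.47%.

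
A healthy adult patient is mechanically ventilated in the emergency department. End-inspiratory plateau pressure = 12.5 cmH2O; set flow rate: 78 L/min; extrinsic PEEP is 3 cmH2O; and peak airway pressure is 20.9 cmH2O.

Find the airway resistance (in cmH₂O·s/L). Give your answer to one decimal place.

Flow: 78 L/min ÷ 60 = 1.3 L/s.
Raw = (PIP − Pplat) / flow = (20.9 − 12.5) / 1.3 = 8.4 / 1.3 = 6.462 cmH2O·s/L.

6.5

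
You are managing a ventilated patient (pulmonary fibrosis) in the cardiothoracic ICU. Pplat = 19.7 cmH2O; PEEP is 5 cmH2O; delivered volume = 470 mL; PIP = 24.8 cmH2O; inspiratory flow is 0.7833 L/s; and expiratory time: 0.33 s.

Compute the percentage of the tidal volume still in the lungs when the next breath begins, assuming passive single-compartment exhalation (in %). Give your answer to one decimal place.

R = (PIP − Pplat)/V̇ = (24.8 − 19.7) / 0.7833 = 5.1/0.7833 = 6.511 cmH2O·s/L.
C = Vt/(Pplat − PEEP) = 470.0 / (19.7 − 5) = 470.0/14.7 = 31.973 mL/cmH2O.
τ = R × C = 6.511 × 0.03197 L/cmH2O = 0.2082 s.
Fraction remaining at end-expiration = e^(−Te/τ) = e^(−0.33/0.2082) = 0.2049 → 20.49%.

20.5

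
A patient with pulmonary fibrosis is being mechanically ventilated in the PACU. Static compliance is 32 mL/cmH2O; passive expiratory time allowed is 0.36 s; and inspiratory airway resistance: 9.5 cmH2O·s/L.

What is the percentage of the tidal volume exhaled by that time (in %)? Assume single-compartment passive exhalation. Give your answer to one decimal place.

69.4

τ = R × C = 9.5 × 32 mL/cmH2O = 9.5 × 0.032 L/cmH2O = 0.304 s.
Passive exhalation: V(t)/V₀ = e^(−t/τ) = e^(−0.36/0.304) = 0.306.
Fraction exhaled = 1 − 0.306 = 0.694 → 69.4%.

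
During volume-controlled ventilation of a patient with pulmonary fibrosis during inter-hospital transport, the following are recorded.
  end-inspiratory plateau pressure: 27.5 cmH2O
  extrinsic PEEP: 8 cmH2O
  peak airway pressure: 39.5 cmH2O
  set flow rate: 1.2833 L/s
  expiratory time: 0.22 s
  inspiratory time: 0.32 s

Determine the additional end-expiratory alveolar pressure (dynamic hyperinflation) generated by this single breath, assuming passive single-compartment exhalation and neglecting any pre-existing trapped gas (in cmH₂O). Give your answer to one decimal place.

6.4

Vt = flow × Ti = 1.2833 L/s × 0.32 s × 1000 mL/L = 410.66 mL.
R = (PIP − Pplat)/V̇ = (39.5 − 27.5) / 1.2833 = 12.0/1.2833 = 9.351 cmH2O·s/L.
C = Vt/(Pplat − PEEP) = 410.66 / (27.5 − 8) = 410.66/19.5 = 21.059 mL/cmH2O.
τ = R × C = 9.351 × 0.02106 L/cmH2O = 0.1969 s.
Fraction remaining = e^(−Te/τ) = e^(−0.22/0.1969) = 0.3272; trapped volume = 410.66 × 0.3272 = 134.37 mL.
Additional alveolar pressure from trapping ≈ V_trapped / C = 134.37 / 21.059 = 6.381 cmH2O.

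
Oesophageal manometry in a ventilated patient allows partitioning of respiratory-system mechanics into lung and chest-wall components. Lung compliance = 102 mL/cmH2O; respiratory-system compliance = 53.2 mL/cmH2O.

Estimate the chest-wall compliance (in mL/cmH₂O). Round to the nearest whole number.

1/Ccw = 1/Crs − 1/CL.
1/Ccw = 1/53.2 − 1/102 = 0.008993.
Ccw = 111.2 mL/cmH2O.

111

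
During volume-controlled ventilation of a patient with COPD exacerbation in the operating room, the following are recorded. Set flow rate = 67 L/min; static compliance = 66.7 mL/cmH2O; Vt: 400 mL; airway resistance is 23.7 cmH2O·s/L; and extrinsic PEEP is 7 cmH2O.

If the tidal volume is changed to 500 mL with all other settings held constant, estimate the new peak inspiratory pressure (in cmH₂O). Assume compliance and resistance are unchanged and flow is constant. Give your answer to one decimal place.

Flow: 67 L/min ÷ 60 = 1.1167 L/s.
PIP = Vt/C + R·V̇ + PEEP (constant-flow equation of motion).
Only the elastic term changes: ΔPIP = ΔVt / C = (500 − 400) / 66.7 = 1.499 cmH2O.
Original PIP = 400/66.7 + 23.7×1.1167 + 7 = 39.463 cmH2O; new PIP = 39.463 + (1.499) = 40.962 cmH2O.

41.0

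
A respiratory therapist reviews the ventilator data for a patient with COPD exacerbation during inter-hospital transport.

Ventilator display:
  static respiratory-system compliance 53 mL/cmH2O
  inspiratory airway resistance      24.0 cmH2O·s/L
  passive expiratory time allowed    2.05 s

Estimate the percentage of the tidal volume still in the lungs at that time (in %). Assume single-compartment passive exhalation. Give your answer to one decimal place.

20.0

τ = R × C = 24.0 × 53 mL/cmH2O = 24.0 × 0.053 L/cmH2O = 1.272 s.
Passive exhalation: V(t)/V₀ = e^(−t/τ) = e^(−2.05/1.272) = 0.1996.
Fraction remaining = 0.1996 → 19.96%.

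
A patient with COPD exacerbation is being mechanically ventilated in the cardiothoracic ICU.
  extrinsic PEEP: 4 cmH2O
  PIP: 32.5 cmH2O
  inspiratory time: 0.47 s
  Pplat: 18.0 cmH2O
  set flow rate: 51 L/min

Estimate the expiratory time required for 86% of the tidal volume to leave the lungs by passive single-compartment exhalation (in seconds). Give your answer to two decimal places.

Flow: 51 L/min ÷ 60 = 0.85 L/s.
Vt = flow × Ti = 0.85 L/s × 0.47 s × 1000 mL/L = 399.5 mL.
R = (PIP − Pplat)/V̇ = (32.5 − 18.0) / 0.85 = 14.5/0.85 = 17.059 cmH2O·s/L.
C = Vt/(Pplat − PEEP) = 399.5 / (18.0 − 4) = 399.5/14.0 = 28.536 mL/cmH2O.
τ = R × C = 17.059 × 0.02854 L/cmH2O = 0.4869 s.
t = −τ·ln(1 − 0.86) = −0.4869·ln(0.14) = 0.9573 s.

0.96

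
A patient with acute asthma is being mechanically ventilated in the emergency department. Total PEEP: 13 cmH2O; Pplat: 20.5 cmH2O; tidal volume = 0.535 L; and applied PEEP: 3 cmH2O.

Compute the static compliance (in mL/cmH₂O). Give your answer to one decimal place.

End-expiratory occlusion gives total PEEP = 13 cmH2O (intrinsic PEEP = 13 − 3 = 10). Use total PEEP for the elastic gradient.
Cstat = Vt / (Pplat − PEEPtotal) = 535 / (20.5 − 13) = 535 / 7.5 = 71.333 mL/cmH2O.

71.3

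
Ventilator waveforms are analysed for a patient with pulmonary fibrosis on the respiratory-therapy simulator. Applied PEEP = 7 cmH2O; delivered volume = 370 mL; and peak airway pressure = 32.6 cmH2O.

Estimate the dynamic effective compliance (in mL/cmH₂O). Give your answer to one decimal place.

14.5

Dynamic compliance = Vt / (PIP − PEEP) = 370 / (32.6 − 7) = 370 / 25.6 = 14.453 mL/cmH2O.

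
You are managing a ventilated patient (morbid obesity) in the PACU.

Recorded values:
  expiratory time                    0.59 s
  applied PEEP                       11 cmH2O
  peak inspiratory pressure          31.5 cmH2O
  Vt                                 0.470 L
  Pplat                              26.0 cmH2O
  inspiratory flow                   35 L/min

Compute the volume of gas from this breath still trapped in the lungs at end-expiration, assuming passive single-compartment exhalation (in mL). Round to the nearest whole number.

64

Flow: 35 L/min ÷ 60 = 0.5833 L/s.
R = (PIP − Pplat)/V̇ = (31.5 − 26.0) / 0.5833 = 5.5/0.5833 = 9.429 cmH2O·s/L.
C = Vt/(Pplat − PEEP) = 470.0 / (26.0 − 11) = 470.0/15.0 = 31.333 mL/cmH2O.
τ = R × C = 9.429 × 0.03133 L/cmH2O = 0.2954 s.
Fraction remaining = e^(−Te/τ) = e^(−0.59/0.2954) = 0.1357.
Trapped volume = 470.0 × 0.1357 = 63.779 mL.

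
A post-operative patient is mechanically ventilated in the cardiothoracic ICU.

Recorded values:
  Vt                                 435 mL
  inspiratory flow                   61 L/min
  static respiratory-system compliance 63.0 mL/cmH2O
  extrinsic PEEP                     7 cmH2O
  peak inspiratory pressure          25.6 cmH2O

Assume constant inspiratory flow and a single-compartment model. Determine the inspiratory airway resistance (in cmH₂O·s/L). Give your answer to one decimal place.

11.5

Flow: 61 L/min ÷ 60 = 1.0167 L/s.
Equation of motion (constant flow): PIP = Vt/C + R·V̇ + PEEP.
R·V̇ = PIP − Vt/C − PEEP = 25.6 − 435/63.0 − 7 = 25.6 − 6.905 − 7 = 11.695 cmH2O.
R = 11.695 / 1.0167 = 11.503 cmH2O·s/L.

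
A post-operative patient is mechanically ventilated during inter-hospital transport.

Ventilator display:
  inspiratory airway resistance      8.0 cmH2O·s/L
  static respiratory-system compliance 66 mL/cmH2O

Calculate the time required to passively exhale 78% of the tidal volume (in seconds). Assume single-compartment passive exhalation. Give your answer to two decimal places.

0.80

τ = R × C = 8.0 × 66 mL/cmH2O = 8.0 × 0.066 L/cmH2O = 0.528 s.
Exhaled fraction f = 1 − e^(−t/τ) → t = −τ·ln(1 − f) = −0.528·ln(0.22) = 0.7995 s.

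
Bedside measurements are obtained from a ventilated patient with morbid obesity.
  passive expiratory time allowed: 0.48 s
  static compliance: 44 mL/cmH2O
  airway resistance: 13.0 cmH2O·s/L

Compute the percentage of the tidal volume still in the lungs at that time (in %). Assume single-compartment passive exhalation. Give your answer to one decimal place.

τ = R × C = 13.0 × 44 mL/cmH2O = 13.0 × 0.044 L/cmH2O = 0.572 s.
Passive exhalation: V(t)/V₀ = e^(−t/τ) = e^(−0.48/0.572) = 0.4321.
Fraction remaining = 0.4321 → 43.21%.

43.2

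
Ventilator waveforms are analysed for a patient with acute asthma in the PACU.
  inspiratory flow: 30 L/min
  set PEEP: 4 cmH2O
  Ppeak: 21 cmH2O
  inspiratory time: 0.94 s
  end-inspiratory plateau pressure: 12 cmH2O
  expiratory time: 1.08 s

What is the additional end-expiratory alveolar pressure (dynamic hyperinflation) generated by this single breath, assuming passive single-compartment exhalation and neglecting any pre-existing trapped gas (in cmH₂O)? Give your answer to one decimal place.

2.9

Flow: 30 L/min ÷ 60 = 0.5 L/s.
Vt = flow × Ti = 0.5 L/s × 0.94 s × 1000 mL/L = 470.0 mL.
R = (PIP − Pplat)/V̇ = (21 − 12) / 0.5 = 9.0/0.5 = 18.0 cmH2O·s/L.
C = Vt/(Pplat − PEEP) = 470.0 / (12 − 4) = 470.0/8.0 = 58.75 mL/cmH2O.
τ = R × C = 18.0 × 0.05875 L/cmH2O = 1.058 s.
Fraction remaining = e^(−Te/τ) = e^(−1.08/1.058) = 0.3603; trapped volume = 470.0 × 0.3603 = 169.34 mL.
Additional alveolar pressure from trapping ≈ V_trapped / C = 169.34 / 58.75 = 2.882 cmH2O.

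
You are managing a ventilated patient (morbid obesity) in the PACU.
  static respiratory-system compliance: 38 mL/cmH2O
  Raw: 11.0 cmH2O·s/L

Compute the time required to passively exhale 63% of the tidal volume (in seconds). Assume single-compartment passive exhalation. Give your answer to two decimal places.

0.42

τ = R × C = 11.0 × 38 mL/cmH2O = 11.0 × 0.038 L/cmH2O = 0.418 s.
Exhaled fraction f = 1 − e^(−t/τ) → t = −τ·ln(1 − f) = −0.418·ln(0.37) = 0.4156 s.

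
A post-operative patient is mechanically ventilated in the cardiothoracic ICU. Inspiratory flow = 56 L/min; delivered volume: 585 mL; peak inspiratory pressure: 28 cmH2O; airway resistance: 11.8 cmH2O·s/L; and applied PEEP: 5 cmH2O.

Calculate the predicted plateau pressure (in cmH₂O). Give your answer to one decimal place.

17.0

Flow: 56 L/min ÷ 60 = 0.9333 L/s.
Pplat = PIP − Raw × flow = 28 − 11.8 × 0.9333 = 28 − 11.013 = 16.987 cmH2O.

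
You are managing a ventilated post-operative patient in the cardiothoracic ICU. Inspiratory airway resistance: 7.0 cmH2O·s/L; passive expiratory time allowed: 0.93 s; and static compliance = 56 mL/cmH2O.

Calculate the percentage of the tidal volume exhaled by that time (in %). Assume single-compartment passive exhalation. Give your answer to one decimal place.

τ = R × C = 7.0 × 56 mL/cmH2O = 7.0 × 0.056 L/cmH2O = 0.392 s.
Passive exhalation: V(t)/V₀ = e^(−t/τ) = e^(−0.93/0.392) = 0.09325.
Fraction exhaled = 1 − 0.09325 = 0.9068 → 90.68%.

90.7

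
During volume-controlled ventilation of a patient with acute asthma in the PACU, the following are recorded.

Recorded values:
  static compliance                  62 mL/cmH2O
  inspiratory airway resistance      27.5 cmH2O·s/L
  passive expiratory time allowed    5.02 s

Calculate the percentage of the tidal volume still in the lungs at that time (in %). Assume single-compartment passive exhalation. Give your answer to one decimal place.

τ = R × C = 27.5 × 62 mL/cmH2O = 27.5 × 0.062 L/cmH2O = 1.705 s.
Passive exhalation: V(t)/V₀ = e^(−t/τ) = e^(−5.02/1.705) = 0.05264.
Fraction remaining = 0.05264 → 5.264%.

5.3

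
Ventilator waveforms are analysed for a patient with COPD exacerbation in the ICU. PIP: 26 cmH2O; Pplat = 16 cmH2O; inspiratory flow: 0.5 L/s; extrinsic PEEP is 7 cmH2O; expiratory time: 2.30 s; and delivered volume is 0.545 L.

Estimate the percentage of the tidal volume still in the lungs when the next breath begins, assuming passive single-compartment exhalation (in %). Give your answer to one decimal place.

15.0

R = (PIP − Pplat)/V̇ = (26 − 16) / 0.5 = 10.0/0.5 = 20.0 cmH2O·s/L.
C = Vt/(Pplat − PEEP) = 545.0 / (16 − 7) = 545.0/9.0 = 60.556 mL/cmH2O.
τ = R × C = 20.0 × 0.06056 L/cmH2O = 1.211 s.
Fraction remaining at end-expiration = e^(−Te/τ) = e^(−2.30/1.211) = 0.1497 → 14.97%.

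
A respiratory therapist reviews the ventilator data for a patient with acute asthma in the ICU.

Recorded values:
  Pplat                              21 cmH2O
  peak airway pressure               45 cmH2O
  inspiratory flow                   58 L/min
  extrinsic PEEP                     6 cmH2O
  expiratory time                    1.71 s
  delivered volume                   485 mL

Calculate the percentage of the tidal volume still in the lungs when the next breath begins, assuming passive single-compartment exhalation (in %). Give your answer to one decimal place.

11.9

Flow: 58 L/min ÷ 60 = 0.9667 L/s.
R = (PIP − Pplat)/V̇ = (45 − 21) / 0.9667 = 24.0/0.9667 = 24.827 cmH2O·s/L.
C = Vt/(Pplat − PEEP) = 485.0 / (21 − 6) = 485.0/15.0 = 32.333 mL/cmH2O.
τ = R × C = 24.827 × 0.03233 L/cmH2O = 0.8027 s.
Fraction remaining at end-expiration = e^(−Te/τ) = e^(−1.71/0.8027) = 0.1188 → 11.88%.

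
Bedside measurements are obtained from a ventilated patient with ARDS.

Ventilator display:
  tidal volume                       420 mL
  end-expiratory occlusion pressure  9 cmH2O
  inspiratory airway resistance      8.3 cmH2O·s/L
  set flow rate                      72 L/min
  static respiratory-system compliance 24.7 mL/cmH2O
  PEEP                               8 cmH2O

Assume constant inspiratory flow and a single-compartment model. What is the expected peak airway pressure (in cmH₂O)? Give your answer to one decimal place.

Flow: 72 L/min ÷ 60 = 1.2 L/s.
Total PEEP = 9 cmH2O (set 8 + intrinsic 1); this is the baseline alveolar pressure.
Equation of motion (constant flow): PIP = Vt/C + R·V̇ + PEEP.
PIP = 420/24.7 + 8.3×1.2 + 9 = 17.004 + 9.96 + 9 = 35.964 cmH2O.

36.0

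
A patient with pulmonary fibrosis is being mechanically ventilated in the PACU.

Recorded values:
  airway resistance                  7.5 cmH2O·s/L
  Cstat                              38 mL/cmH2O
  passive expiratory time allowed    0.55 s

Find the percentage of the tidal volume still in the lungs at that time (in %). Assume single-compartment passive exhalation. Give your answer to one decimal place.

14.5

τ = R × C = 7.5 × 38 mL/cmH2O = 7.5 × 0.038 L/cmH2O = 0.285 s.
Passive exhalation: V(t)/V₀ = e^(−t/τ) = e^(−0.55/0.285) = 0.1452.
Fraction remaining = 0.1452 → 14.52%.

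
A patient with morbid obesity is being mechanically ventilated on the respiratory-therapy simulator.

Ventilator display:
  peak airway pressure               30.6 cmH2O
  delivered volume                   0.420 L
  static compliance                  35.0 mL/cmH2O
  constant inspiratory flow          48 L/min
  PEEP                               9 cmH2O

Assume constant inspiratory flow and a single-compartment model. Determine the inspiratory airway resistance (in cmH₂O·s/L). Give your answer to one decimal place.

Flow: 48 L/min ÷ 60 = 0.8 L/s.
Equation of motion (constant flow): PIP = Vt/C + R·V̇ + PEEP.
R·V̇ = PIP − Vt/C − PEEP = 30.6 − 420/35.0 − 9 = 30.6 − 12.0 − 9 = 9.6 cmH2O.
R = 9.6 / 0.8 = 12.0 cmH2O·s/L.

12.0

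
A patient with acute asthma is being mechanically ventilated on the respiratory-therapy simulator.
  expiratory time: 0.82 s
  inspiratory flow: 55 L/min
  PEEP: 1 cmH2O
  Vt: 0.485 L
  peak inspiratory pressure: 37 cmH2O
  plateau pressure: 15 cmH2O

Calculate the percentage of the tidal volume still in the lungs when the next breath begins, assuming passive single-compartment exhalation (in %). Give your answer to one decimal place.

Flow: 55 L/min ÷ 60 = 0.9167 L/s.
R = (PIP − Pplat)/V̇ = (37 − 15) / 0.9167 = 22.0/0.9167 = 23.999 cmH2O·s/L.
C = Vt/(Pplat − PEEP) = 485.0 / (15 − 1) = 485.0/14.0 = 34.643 mL/cmH2O.
τ = R × C = 23.999 × 0.03464 L/cmH2O = 0.8313 s.
Fraction remaining at end-expiration = e^(−Te/τ) = e^(−0.82/0.8313) = 0.3729 → 37.29%.

37.3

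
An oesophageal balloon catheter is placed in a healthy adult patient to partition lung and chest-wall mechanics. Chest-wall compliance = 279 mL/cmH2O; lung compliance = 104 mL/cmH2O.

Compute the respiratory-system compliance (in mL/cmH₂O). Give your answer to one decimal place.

75.8

Lung and chest wall are elastances in series: 1/Crs = 1/CL + 1/Ccw.
1/Crs = 1/104 + 1/279 = 0.0132.
Crs = 75.758 mL/cmH2O.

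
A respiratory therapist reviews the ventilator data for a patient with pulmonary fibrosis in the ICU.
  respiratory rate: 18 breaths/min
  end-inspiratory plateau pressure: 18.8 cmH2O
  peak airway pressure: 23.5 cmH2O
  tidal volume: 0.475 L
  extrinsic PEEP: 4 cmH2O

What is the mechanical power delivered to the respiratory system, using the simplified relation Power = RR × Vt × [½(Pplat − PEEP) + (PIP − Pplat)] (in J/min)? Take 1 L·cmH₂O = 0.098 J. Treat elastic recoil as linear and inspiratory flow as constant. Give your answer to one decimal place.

10.1

Per-breath work = Vt × [½(Pplat−PEEP) + (PIP−Pplat)] = 0.475 × [0.5×14.8 + 4.7] = 0.475 × 12.1 = 5.748 L·cmH2O.
Power = 18 × 5.748 = 103.46 L·cmH2O/min.
× 0.098 J/(L·cmH2O) → 10.139 J/min.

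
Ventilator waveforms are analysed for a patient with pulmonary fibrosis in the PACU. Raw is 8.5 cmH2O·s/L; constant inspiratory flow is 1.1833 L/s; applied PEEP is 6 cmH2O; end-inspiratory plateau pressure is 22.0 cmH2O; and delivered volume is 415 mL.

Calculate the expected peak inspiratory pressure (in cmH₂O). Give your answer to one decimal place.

PIP = Pplat + Raw × flow = 22.0 + 8.5 × 1.1833 = 22.0 + 10.058 = 32.058 cmH2O.

32.1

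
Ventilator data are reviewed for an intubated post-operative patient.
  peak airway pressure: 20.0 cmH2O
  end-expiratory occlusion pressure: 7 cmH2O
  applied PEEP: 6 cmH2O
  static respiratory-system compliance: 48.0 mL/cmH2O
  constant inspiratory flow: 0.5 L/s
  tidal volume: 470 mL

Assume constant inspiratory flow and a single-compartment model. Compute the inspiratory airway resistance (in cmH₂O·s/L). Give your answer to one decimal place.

Total PEEP = 7 cmH2O (set 6 + intrinsic 1); this is the baseline alveolar pressure.
Equation of motion (constant flow): PIP = Vt/C + R·V̇ + PEEP.
R·V̇ = PIP − Vt/C − PEEP = 20.0 − 470/48.0 − 7 = 20.0 − 9.792 − 7 = 3.208 cmH2O.
R = 3.208 / 0.5 = 6.416 cmH2O·s/L.

6.4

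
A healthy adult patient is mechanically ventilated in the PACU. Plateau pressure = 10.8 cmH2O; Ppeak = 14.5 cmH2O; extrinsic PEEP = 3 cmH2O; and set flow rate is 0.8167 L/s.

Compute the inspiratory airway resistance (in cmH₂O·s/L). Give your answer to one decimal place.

Raw = (PIP − Pplat) / flow = (14.5 − 10.8) / 0.8167 = 3.7 / 0.8167 = 4.53 cmH2O·s/L.

4.5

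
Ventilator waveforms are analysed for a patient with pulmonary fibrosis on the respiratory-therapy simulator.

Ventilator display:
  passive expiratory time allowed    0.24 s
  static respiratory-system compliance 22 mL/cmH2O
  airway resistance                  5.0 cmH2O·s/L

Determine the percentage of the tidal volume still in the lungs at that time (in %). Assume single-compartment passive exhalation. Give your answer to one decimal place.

11.3

τ = R × C = 5.0 × 22 mL/cmH2O = 5.0 × 0.022 L/cmH2O = 0.11 s.
Passive exhalation: V(t)/V₀ = e^(−t/τ) = e^(−0.24/0.11) = 0.1128.
Fraction remaining = 0.1128 → 11.28%.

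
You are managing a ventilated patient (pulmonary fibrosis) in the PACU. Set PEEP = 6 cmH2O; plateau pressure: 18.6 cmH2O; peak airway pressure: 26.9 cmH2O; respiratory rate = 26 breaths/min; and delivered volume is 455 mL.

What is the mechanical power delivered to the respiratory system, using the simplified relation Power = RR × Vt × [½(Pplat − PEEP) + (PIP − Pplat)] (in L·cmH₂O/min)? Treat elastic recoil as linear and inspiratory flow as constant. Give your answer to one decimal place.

172.7

Per-breath work = Vt × [½(Pplat−PEEP) + (PIP−Pplat)] = 0.455 × [0.5×12.6 + 8.3] = 0.455 × 14.6 = 6.643 L·cmH2O.
Power = 26 × 6.643 = 172.72 L·cmH2O/min.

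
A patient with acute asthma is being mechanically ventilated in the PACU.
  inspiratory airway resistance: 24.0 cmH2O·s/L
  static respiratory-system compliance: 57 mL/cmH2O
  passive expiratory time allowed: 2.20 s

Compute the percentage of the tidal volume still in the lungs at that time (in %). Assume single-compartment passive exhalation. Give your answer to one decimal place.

20.0

τ = R × C = 24.0 × 57 mL/cmH2O = 24.0 × 0.057 L/cmH2O = 1.368 s.
Passive exhalation: V(t)/V₀ = e^(−t/τ) = e^(−2.20/1.368) = 0.2003.
Fraction remaining = 0.2003 → 20.03%.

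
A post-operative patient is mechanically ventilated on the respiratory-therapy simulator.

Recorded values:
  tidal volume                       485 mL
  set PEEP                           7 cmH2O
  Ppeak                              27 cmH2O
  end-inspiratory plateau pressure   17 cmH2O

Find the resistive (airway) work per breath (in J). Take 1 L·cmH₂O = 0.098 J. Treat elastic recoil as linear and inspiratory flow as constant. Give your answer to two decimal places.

0.48

With constant inspiratory flow the resistive pressure is constant at PIP − Pplat = 27 − 17 = 10.0 cmH2O, so resistive work = 10.0 × 0.485 = 4.85 L·cmH2O.
× 0.098 J/(L·cmH2O) → 0.4753 J.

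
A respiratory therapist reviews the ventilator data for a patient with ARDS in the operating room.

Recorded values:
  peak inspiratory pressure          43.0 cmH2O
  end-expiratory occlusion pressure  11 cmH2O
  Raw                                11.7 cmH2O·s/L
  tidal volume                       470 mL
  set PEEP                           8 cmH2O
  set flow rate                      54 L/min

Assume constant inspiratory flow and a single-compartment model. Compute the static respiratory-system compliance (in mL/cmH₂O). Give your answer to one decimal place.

Flow: 54 L/min ÷ 60 = 0.9 L/s.
Total PEEP = 11 cmH2O (set 8 + intrinsic 3); this is the baseline alveolar pressure.
Equation of motion (constant flow): PIP = Vt/C + R·V̇ + PEEP.
Vt/C = PIP − R·V̇ − PEEP = 43.0 − 11.7×0.9 − 11 = 43.0 − 10.53 − 11 = 21.47 cmH2O.
C = Vt / 21.47 = 470 / 21.47 = 21.891 mL/cmH2O.

21.9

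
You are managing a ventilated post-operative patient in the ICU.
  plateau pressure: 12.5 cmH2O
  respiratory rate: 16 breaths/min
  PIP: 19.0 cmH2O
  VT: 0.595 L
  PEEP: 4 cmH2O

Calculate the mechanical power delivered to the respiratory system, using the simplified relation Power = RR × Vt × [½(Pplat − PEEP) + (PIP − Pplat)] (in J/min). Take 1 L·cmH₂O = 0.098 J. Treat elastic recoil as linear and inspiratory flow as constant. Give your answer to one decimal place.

Per-breath work = Vt × [½(Pplat−PEEP) + (PIP−Pplat)] = 0.595 × [0.5×8.5 + 6.5] = 0.595 × 10.75 = 6.396 L·cmH2O.
Power = 16 × 6.396 = 102.34 L·cmH2O/min.
× 0.098 J/(L·cmH2O) → 10.029 J/min.

10.0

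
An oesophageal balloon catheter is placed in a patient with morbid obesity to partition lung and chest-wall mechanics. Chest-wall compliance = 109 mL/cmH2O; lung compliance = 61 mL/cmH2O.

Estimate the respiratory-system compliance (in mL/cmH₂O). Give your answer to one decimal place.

39.1

Lung and chest wall are elastances in series: 1/Crs = 1/CL + 1/Ccw.
1/Crs = 1/61 + 1/109 = 0.02557.
Crs = 39.108 mL/cmH2O.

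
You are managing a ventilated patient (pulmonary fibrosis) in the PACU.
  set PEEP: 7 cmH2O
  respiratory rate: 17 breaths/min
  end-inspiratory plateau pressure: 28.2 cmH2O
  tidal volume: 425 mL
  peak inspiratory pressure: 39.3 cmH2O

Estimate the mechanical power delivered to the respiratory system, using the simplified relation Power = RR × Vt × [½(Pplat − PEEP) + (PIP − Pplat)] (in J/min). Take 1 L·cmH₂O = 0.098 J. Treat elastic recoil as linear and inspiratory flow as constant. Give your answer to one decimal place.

Per-breath work = Vt × [½(Pplat−PEEP) + (PIP−Pplat)] = 0.425 × [0.5×21.2 + 11.1] = 0.425 × 21.7 = 9.223 L·cmH2O.
Power = 17 × 9.223 = 156.79 L·cmH2O/min.
× 0.098 J/(L·cmH2O) → 15.365 J/min.

15.4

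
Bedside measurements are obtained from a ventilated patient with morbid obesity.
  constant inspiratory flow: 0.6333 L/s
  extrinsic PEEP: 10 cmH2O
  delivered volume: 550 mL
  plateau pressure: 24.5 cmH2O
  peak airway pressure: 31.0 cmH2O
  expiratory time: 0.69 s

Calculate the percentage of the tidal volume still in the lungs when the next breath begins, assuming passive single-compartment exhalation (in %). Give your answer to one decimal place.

R = (PIP − Pplat)/V̇ = (31.0 − 24.5) / 0.6333 = 6.5/0.6333 = 10.264 cmH2O·s/L.
C = Vt/(Pplat − PEEP) = 550.0 / (24.5 − 10) = 550.0/14.5 = 37.931 mL/cmH2O.
τ = R × C = 10.264 × 0.03793 L/cmH2O = 0.3893 s.
Fraction remaining at end-expiration = e^(−Te/τ) = e^(−0.69/0.3893) = 0.1699 → 16.99%.

17.0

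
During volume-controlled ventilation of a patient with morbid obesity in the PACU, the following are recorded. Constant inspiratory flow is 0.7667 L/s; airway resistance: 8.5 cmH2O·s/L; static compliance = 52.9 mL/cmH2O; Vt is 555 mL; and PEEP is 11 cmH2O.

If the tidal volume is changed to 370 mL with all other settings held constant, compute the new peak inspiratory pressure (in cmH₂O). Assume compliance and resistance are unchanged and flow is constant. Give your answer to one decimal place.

24.5

PIP = Vt/C + R·V̇ + PEEP (constant-flow equation of motion).
Only the elastic term changes: ΔPIP = ΔVt / C = (370 − 555) / 52.9 = -3.497 cmH2O.
Original PIP = 555/52.9 + 8.5×0.7667 + 11 = 28.008 cmH2O; new PIP = 28.008 + (-3.497) = 24.511 cmH2O.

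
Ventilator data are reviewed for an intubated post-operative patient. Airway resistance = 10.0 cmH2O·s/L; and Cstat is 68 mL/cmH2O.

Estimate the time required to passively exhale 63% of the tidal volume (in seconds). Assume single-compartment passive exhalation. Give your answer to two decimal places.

τ = R × C = 10.0 × 68 mL/cmH2O = 10.0 × 0.068 L/cmH2O = 0.68 s.
Exhaled fraction f = 1 − e^(−t/τ) → t = −τ·ln(1 − f) = −0.68·ln(0.37) = 0.6761 s.

0.68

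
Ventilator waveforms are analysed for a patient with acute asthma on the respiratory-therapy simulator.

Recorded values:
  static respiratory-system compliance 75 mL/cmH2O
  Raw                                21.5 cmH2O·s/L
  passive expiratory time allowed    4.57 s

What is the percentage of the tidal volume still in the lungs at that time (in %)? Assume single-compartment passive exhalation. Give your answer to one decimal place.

5.9

τ = R × C = 21.5 × 75 mL/cmH2O = 21.5 × 0.075 L/cmH2O = 1.613 s.
Passive exhalation: V(t)/V₀ = e^(−t/τ) = e^(−4.57/1.613) = 0.05882.
Fraction remaining = 0.05882 → 5.882%.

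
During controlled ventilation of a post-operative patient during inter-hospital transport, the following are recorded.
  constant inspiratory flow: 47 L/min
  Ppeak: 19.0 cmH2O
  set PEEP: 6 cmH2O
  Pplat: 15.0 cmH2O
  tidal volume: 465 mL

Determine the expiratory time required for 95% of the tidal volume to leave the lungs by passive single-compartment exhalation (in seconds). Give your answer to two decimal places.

0.79

Flow: 47 L/min ÷ 60 = 0.7833 L/s.
R = (PIP − Pplat)/V̇ = (19.0 − 15.0) / 0.7833 = 4.0/0.7833 = 5.107 cmH2O·s/L.
C = Vt/(Pplat − PEEP) = 465.0 / (15.0 − 6) = 465.0/9.0 = 51.667 mL/cmH2O.
τ = R × C = 5.107 × 0.05167 L/cmH2O = 0.2639 s.
t = −τ·ln(1 − 0.95) = −0.2639·ln(0.05) = 0.7906 s.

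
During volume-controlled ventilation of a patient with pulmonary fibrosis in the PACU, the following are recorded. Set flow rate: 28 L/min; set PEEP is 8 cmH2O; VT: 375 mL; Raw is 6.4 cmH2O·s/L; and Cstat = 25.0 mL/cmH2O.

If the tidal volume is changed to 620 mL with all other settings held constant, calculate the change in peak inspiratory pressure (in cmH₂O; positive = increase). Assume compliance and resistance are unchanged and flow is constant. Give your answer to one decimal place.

PIP = Vt/C + R·V̇ + PEEP (constant-flow equation of motion).
Only the elastic term changes: ΔPIP = ΔVt / C = (620 − 375) / 25.0 = 9.8 cmH2O.

9.8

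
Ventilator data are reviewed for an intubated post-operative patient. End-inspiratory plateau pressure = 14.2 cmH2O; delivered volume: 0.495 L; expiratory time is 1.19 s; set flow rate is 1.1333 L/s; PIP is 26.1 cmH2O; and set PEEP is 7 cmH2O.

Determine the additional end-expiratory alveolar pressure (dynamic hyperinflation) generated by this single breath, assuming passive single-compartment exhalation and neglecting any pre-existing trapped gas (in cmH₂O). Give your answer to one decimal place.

R = (PIP − Pplat)/V̇ = (26.1 − 14.2) / 1.1333 = 11.9/1.1333 = 10.5 cmH2O·s/L.
C = Vt/(Pplat − PEEP) = 495.0 / (14.2 − 7) = 495.0/7.2 = 68.75 mL/cmH2O.
τ = R × C = 10.5 × 0.06875 L/cmH2O = 0.7219 s.
Fraction remaining = e^(−Te/τ) = e^(−1.19/0.7219) = 0.1924; trapped volume = 495.0 × 0.1924 = 95.238 mL.
Additional alveolar pressure from trapping ≈ V_trapped / C = 95.238 / 68.75 = 1.385 cmH2O.

1.4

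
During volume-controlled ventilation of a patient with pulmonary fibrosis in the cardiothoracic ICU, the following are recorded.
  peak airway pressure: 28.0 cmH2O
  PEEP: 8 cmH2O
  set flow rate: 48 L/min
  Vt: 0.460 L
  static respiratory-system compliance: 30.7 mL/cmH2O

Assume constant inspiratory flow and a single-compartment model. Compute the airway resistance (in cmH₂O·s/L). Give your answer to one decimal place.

6.3

Flow: 48 L/min ÷ 60 = 0.8 L/s.
Equation of motion (constant flow): PIP = Vt/C + R·V̇ + PEEP.
R·V̇ = PIP − Vt/C − PEEP = 28.0 − 460/30.7 − 8 = 28.0 − 14.984 − 8 = 5.016 cmH2O.
R = 5.016 / 0.8 = 6.27 cmH2O·s/L.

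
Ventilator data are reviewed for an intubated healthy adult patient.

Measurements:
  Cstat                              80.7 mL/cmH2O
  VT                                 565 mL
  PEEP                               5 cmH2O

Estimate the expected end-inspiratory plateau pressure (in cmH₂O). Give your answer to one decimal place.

Pplat = PEEP + Vt / Cstat = 5 + 565 / 80.7 = 5 + 7.001 = 12.001 cmH2O.

12.0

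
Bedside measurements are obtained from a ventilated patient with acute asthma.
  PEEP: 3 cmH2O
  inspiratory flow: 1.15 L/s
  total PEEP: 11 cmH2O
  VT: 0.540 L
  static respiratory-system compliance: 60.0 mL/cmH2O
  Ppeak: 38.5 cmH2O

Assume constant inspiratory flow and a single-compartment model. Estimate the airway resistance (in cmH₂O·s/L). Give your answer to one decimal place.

Total PEEP = 11 cmH2O (set 3 + intrinsic 8); this is the baseline alveolar pressure.
Equation of motion (constant flow): PIP = Vt/C + R·V̇ + PEEP.
R·V̇ = PIP − Vt/C − PEEP = 38.5 − 540/60.0 − 11 = 38.5 − 9.0 − 11 = 18.5 cmH2O.
R = 18.5 / 1.15 = 16.087 cmH2O·s/L.

16.1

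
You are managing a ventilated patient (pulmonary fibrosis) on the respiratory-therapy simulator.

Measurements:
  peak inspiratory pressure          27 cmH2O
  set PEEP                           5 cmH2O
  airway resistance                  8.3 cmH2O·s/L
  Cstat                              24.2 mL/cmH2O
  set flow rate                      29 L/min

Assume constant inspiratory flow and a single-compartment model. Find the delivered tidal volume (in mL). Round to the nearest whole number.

Flow: 29 L/min ÷ 60 = 0.4833 L/s.
Equation of motion (constant flow): PIP = Vt/C + R·V̇ + PEEP.
Vt/C = PIP − R·V̇ − PEEP = 27 − 4.011 − 5 = 17.989 cmH2O.
Vt = C × 17.989 = 24.2 × 17.989 = 435.33 mL.

435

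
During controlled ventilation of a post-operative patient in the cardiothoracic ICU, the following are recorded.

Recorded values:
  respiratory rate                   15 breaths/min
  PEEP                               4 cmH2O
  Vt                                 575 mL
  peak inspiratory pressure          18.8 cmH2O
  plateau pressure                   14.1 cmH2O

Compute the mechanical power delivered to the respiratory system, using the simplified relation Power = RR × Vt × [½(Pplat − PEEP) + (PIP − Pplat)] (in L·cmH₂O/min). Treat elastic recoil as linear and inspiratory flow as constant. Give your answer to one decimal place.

Per-breath work = Vt × [½(Pplat−PEEP) + (PIP−Pplat)] = 0.575 × [0.5×10.1 + 4.7] = 0.575 × 9.75 = 5.606 L·cmH2O.
Power = 15 × 5.606 = 84.09 L·cmH2O/min.

84.1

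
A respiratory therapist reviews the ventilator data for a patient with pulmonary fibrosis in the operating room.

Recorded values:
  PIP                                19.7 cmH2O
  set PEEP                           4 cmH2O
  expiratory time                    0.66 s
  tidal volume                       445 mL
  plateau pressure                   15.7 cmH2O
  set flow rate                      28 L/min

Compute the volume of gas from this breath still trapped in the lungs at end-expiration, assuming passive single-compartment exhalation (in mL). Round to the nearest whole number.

59

Flow: 28 L/min ÷ 60 = 0.4667 L/s.
R = (PIP − Pplat)/V̇ = (19.7 − 15.7) / 0.4667 = 4.0/0.4667 = 8.571 cmH2O·s/L.
C = Vt/(Pplat − PEEP) = 445.0 / (15.7 − 4) = 445.0/11.7 = 38.034 mL/cmH2O.
τ = R × C = 8.571 × 0.03803 L/cmH2O = 0.326 s.
Fraction remaining = e^(−Te/τ) = e^(−0.66/0.326) = 0.1321.
Trapped volume = 445.0 × 0.1321 = 58.785 mL.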